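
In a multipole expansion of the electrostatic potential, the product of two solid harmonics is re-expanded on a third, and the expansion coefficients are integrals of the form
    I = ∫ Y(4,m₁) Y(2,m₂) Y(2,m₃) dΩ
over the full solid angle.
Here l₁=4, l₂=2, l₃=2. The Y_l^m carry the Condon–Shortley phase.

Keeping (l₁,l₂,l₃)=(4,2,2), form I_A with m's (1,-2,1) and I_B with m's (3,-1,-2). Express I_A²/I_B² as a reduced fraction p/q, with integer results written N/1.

1/7

Same 4,2,2: normalisation and zero-m 3j drop out of the ratio.
A: Δ: 4! 4! 0! / 9! → 1/630; sum: t=0:+1/144 = 1/144; 3j²(4 2 2; 1 -2 1) = Δ·Π!·Σ² = 1/126  (sign -1)
B: Δ: 4! 4! 0! / 9! → 1/630; sum: t=1:−1/144 = -1/144; 3j²(4 2 2; 3 -1 -2) = Δ·Π!·Σ² = 1/18  (sign -1)
I_A²/I_B² = (1/126)/(1/18) = 1/7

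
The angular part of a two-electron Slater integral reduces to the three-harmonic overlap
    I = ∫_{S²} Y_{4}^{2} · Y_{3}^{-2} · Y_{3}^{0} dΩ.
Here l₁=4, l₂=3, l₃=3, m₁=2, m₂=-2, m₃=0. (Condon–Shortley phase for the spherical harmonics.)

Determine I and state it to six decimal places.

-0.044418

Rules hold: Σm=0, L=10 even, 1≤3≤7.
N = 9·7·7 = 441
Δ = 4!·4!·2!/11! = 1/34650
Racah Σ t=1..3: t=1:−1/72 t=2:+1/16 t=3:−1/72 = 5/144
⇒ 3j(4 3 3; 0 0 0)² = 2/77, sgn -1
Racah Σ t=0..1: t=0:+1/96 t=1:−1/72 = -1/288
⇒ 3j(4 3 3; 2 -2 0)² = 1/462, sgn +1
4πI² = N·(3j₀)²·(3jₘ)² = 3/121
I = -1·√(0.0247934/4π) = -0.04441841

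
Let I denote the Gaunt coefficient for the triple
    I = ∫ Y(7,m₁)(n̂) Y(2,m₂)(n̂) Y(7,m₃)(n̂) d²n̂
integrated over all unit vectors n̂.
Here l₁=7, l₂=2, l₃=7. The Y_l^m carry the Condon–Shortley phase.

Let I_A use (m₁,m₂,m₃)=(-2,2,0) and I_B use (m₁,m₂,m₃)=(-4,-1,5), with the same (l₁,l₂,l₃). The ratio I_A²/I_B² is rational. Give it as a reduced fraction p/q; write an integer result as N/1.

28/27

Shared (l₁,l₂,l₃)=(7,2,7): N and (l;000)² cancel in I_A²/I_B².
A: Δ = 2!·12!·2!/17! = 1/185640; Racah Σ t=2..2: t=2:+1/2419200 = 1/2419200; ⇒ 3j(7 2 7; -2 2 0)² = 27/1105, sgn -1
B: Δ = 2!·12!·2!/17! = 1/185640; Racah Σ t=0..1: t=0:+1/79833600 t=1:−1/14515200 = -1/17740800; ⇒ 3j(7 2 7; -4 -1 5)² = 729/30940, sgn -1
I_A²/I_B² = (27/1105)/(729/30940) = 28/27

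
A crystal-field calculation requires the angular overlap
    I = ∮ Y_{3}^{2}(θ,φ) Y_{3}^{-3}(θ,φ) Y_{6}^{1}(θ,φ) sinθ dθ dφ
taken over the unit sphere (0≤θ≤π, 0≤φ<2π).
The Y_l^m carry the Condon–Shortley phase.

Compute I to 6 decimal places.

Rules hold: Σm=0, L=12 even, 0≤6≤6.
N = 7·7·13 = 637
Δ = 0!·6!·6!/13! = 1/12012
Racah Σ t=0..0: t=0:+1/1296 = 1/1296
⇒ 3j(3 3 6; 0 0 0)² = 100/3003, sgn +1
Racah Σ t=0..0: t=0:+1/86400 = 1/86400
⇒ 3j(3 3 6; 2 -3 1)² = 1/1716, sgn -1
4πI² = N·(3j₀)²·(3jₘ)² = 175/14157
I = -1·√(0.0123614/4π) = -0.03136379

-0.031364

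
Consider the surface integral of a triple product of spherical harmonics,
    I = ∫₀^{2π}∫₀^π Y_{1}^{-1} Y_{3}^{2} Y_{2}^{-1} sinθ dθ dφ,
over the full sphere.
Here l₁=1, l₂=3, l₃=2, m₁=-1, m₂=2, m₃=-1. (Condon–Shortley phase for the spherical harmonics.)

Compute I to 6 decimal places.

0.261169

Rules hold: Σm=0, L=6 even, 2≤2≤4.
N = 3·7·5 = 105
Δ = 2!·0!·4!/7! = 1/105
Racah Σ t=1..1: t=1:−1/4 = -1/4
⇒ 3j(1 3 2; 0 0 0)² = 3/35, sgn -1
Racah Σ t=2..2: t=2:+1/12 = 1/12
⇒ 3j(1 3 2; -1 2 -1)² = 2/21, sgn -1
4πI² = N·(3j₀)²·(3jₘ)² = 6/7
I = +1·√(0.857143/4π) = 0.26116903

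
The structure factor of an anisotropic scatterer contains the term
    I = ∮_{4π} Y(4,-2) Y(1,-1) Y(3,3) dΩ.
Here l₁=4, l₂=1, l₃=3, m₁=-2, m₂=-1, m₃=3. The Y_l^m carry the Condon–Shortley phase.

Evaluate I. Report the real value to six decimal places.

0.061558

Rules hold: Σm=0, L=8 even, 3≤3≤5.
N = 9·3·7 = 189
Δ = 2!·6!·0!/9! = 1/252
Racah Σ t=1..1: t=1:−1/36 = -1/36
⇒ 3j(4 1 3; 0 0 0)² = 4/63, sgn +1
Racah Σ t=0..0: t=0:+1/1440 = 1/1440
⇒ 3j(4 1 3; -2 -1 3)² = 1/252, sgn +1
4πI² = N·(3j₀)²·(3jₘ)² = 1/21
I = +1·√(0.047619/4π) = 0.06155813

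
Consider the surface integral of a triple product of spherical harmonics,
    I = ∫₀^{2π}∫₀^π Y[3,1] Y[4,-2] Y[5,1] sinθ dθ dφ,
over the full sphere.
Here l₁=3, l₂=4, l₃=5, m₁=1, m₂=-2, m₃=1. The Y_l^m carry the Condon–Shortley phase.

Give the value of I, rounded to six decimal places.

Rules hold: Σm=0, L=12 even, 1≤5≤7.
N = 7·9·11 = 693
Δ = 2!·4!·6!/13! = 1/180180
Racah Σ t=0..2: t=0:+1/576 t=1:−1/144 t=2:+1/576 = -1/288
⇒ 3j(3 4 5; 0 0 0)² = 20/1001, sgn +1
Racah Σ t=0..2: t=0:+1/384 t=1:−1/720 t=2:+1/34560 = 43/34560
⇒ 3j(3 4 5; 1 -2 1)² = 1849/180180, sgn +1
4πI² = N·(3j₀)²·(3jₘ)² = 1849/13013
I = +1·√(0.142089/4π) = 0.10633465

0.106335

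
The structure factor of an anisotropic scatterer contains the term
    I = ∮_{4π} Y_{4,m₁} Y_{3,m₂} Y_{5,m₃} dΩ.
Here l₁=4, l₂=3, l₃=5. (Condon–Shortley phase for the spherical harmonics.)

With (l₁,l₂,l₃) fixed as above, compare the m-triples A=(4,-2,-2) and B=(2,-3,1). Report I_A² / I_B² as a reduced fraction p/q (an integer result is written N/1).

l's match ⇒ only the (l;m) 3-j factors differ between A and B.
A: triangle coeff Δ(4,3,5) = 1/180180; Σ_t [0,0]: t=0:+1/8640 = 1/8640; (3j)²=14/1287 [(4 3 5; 4 -2 -2)], sign=-1
B: triangle coeff Δ(4,3,5) = 1/180180; Σ_t [0,0]: t=0:+1/2304 = 1/2304; (3j)²=75/4004 [(4 3 5; 2 -3 1)], sign=+1
I_A²/I_B² = (14/1287)/(75/4004) = 392/675

392/675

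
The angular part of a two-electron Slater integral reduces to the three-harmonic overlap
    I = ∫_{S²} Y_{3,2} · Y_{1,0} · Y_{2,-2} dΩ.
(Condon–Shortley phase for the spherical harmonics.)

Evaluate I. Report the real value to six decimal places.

0.184674

Rules hold: Σm=0, L=6 even, 2≤2≤4.
N = 7·3·5 = 105
Δ = 2!·4!·0!/7! = 1/105
Racah Σ t=1..1: t=1:−1/4 = -1/4
⇒ 3j(3 1 2; 0 0 0)² = 3/35, sgn -1
Racah Σ t=1..1: t=1:−1/24 = -1/24
⇒ 3j(3 1 2; 2 0 -2)² = 1/21, sgn -1
4πI² = N·(3j₀)²·(3jₘ)² = 3/7
I = +1·√(0.428571/4π) = 0.18467439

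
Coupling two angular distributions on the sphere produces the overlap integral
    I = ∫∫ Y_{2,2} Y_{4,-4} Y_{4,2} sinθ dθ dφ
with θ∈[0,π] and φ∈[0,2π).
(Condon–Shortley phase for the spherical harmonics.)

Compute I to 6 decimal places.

-0.106180

Checks pass: Σm=0; 10 even; l₃=4∈[2,6].
(2·2+1)(2·4+1)(2·4+1) = 405
Δ: 2! 2! 6! / 11! → 1/13860
sum: t=0:+1/192 t=1:−1/36 t=2:+1/192 = -5/288
3j²(2 4 4; 0 0 0) = Δ·Π!·Σ² = 20/693  (sign -1)
sum: t=0:+1/2880 = 1/2880
3j²(2 4 4; 2 -4 2) = Δ·Π!·Σ² = 2/165  (sign +1)
combine: 4πI² = 405·20/693·2/165 = 120/847
take √, sign -1: I = -0.10618031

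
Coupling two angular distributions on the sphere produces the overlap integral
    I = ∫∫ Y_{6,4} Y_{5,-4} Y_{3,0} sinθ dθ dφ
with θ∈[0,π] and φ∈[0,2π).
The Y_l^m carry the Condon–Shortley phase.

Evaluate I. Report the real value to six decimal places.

-0.139560

m-sum 0 ✓  L=14 even ✓  1≤3≤11 ✓
Π(2lᵢ+1) = 13×11×7 = 1001
triangle coeff Δ(6,5,3) = 1/675675
Σ_t [3,5]: t=3:−1/8640 t=4:+1/2304 t=5:−1/8640 = 7/34560
(3j)²=7/429 [(6 5 3; 0 0 0)], sign=-1
Σ_t [0,1]: t=0:+1/161280 t=1:−1/60480 = -1/96768
(3j)²=15/1001 [(6 5 3; 4 -4 0)], sign=+1
⇒ 4πI² = 35/143
I = (-1)√(35/143/(4π)) = -0.13956004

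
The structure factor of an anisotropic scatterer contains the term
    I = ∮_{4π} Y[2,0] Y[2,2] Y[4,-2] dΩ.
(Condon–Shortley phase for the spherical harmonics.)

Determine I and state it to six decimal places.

m-sum 0 ✓  L=8 even ✓  0≤4≤4 ✓
Π(2lᵢ+1) = 5×5×9 = 225
triangle coeff Δ(2,2,4) = 1/630
Σ_t [0,0]: t=0:+1/16 = 1/16
(3j)²=2/35 [(2 2 4; 0 0 0)], sign=+1
Σ_t [0,0]: t=0:+1/96 = 1/96
(3j)²=1/42 [(2 2 4; 0 2 -2)], sign=+1
⇒ 4πI² = 15/49
I = (+1)√(15/49/(4π)) = 0.15607835

0.156078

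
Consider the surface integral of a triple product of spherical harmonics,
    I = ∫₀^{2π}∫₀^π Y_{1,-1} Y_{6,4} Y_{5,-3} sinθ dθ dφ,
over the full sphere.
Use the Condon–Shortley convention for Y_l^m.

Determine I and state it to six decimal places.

0.274090

Checks pass: Σm=0; 12 even; l₃=5∈[5,7].
(2·1+1)(2·6+1)(2·5+1) = 429
Δ: 2! 0! 10! / 13! → 1/858
sum: t=1:−1/14400 = -1/14400
3j²(1 6 5; 0 0 0) = Δ·Π!·Σ² = 6/143  (sign +1)
sum: t=2:+1/161280 = 1/161280
3j²(1 6 5; -1 4 -3) = Δ·Π!·Σ² = 15/286  (sign +1)
combine: 4πI² = 429·6/143·15/286 = 135/143
take √, sign +1: I = 0.27409047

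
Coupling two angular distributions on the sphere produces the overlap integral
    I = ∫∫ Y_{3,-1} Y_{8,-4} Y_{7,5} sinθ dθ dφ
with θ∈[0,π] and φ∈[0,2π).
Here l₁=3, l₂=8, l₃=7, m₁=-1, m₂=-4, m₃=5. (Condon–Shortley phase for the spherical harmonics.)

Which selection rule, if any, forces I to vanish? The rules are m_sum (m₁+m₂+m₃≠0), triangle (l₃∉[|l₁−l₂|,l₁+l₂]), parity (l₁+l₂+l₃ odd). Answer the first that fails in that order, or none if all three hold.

none

azimuthal sum: -1 − 4 + 5 = 0  ✓
5 ≤ 7 ≤ 11 (triangle on l)  ✓
L = 3 + 8 + 7 = 18 (even)  ✓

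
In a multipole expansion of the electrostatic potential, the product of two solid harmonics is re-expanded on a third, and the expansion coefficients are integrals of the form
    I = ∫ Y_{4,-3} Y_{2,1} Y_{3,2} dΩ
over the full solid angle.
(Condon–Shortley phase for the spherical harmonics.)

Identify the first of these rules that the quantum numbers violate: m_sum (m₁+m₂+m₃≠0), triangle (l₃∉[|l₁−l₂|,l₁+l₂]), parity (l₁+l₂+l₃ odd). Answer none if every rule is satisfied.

azimuthal sum: -3 + 1 + 2 = 0  ✓
2 ≤ 3 ≤ 6 (triangle on l)  ✓
L = 4 + 2 + 3 = 9 (odd)  ✗

parity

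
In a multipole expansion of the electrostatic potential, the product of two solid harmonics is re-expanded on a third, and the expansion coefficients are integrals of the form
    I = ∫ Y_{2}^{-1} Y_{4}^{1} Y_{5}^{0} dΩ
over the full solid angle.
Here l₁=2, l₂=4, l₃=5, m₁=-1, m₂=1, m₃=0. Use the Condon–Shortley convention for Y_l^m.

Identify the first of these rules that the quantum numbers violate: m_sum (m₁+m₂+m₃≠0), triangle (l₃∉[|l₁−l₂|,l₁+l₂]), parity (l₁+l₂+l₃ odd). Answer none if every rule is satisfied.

azimuthal sum: -1 + 1 + 0 = 0  ✓
2 ≤ 5 ≤ 6 (triangle on l)  ✓
L = 2 + 4 + 5 = 11 (odd)  ✗

parity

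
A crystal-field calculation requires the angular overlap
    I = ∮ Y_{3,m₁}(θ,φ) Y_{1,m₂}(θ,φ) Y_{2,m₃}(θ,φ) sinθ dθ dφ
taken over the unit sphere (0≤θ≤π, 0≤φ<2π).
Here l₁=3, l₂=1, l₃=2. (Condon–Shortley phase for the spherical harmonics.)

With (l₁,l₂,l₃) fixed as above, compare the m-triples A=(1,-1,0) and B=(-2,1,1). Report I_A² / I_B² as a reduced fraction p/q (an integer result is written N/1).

3/5

Shared (l₁,l₂,l₃)=(3,1,2): N and (l;000)² cancel in I_A²/I_B².
A: Δ = 2!·4!·0!/7! = 1/105; Racah Σ t=0..0: t=0:+1/8 = 1/8; ⇒ 3j(3 1 2; 1 -1 0)² = 2/35, sgn +1
B: Δ = 2!·4!·0!/7! = 1/105; Racah Σ t=2..2: t=2:+1/12 = 1/12; ⇒ 3j(3 1 2; -2 1 1)² = 2/21, sgn -1
I_A²/I_B² = (2/35)/(2/21) = 3/5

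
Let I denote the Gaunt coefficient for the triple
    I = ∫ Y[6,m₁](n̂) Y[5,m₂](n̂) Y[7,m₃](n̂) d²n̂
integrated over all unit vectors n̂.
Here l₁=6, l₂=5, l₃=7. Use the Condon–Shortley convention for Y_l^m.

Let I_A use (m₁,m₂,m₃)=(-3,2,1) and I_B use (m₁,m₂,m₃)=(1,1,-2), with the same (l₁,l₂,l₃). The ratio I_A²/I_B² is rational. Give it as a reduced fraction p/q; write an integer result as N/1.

l's match ⇒ only the (l;m) 3-j factors differ between A and B.
A: triangle coeff Δ(6,5,7) = 1/174594420; Σ_t [1,4]: t=1:−1/174182400 t=2:+1/2419200 t=3:−1/414720 t=4:+1/622080 = -23/58060800; (3j)²=1587/923780 [(6 5 7; -3 2 1)], sign=-1
B: triangle coeff Δ(6,5,7) = 1/174594420; Σ_t [0,4]: t=0:+1/12441600 t=1:−1/414720 t=2:+1/138240 t=3:−1/311040 t=4:+1/5806080 = 1/537600; (3j)²=2916/323323 [(6 5 7; 1 1 -2)], sign=-1
I_A²/I_B² = (1587/923780)/(2916/323323) = 3703/19440

3703/19440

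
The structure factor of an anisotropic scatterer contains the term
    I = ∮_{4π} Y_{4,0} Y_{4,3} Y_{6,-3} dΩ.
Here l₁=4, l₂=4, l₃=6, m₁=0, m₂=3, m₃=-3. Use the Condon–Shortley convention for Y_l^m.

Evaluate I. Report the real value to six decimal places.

0.123195

Checks pass: Σm=0; 14 even; l₃=6∈[0,8].
(2·4+1)(2·4+1)(2·6+1) = 1053
Δ: 2! 6! 6! / 15! → 1/1261260
sum: t=0:+1/4608 t=1:−1/1296 t=2:+1/4608 = -7/20736
3j²(4 4 6; 0 0 0) = Δ·Π!·Σ² = 20/1287  (sign -1)
sum: t=1:−1/25920 t=2:+1/11520 = 1/20736
3j²(4 4 6; 0 3 -3) = Δ·Π!·Σ² = 5/429  (sign -1)
combine: 4πI² = 1053·20/1287·5/429 = 300/1573
take √, sign +1: I = 0.12319450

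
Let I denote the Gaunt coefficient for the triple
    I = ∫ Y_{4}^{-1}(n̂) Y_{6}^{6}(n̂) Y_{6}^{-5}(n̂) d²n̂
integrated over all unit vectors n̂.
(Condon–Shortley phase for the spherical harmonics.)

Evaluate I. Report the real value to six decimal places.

-0.192803

Checks pass: Σm=0; 16 even; l₃=6∈[2,10].
(2·4+1)(2·6+1)(2·6+1) = 1521
Δ: 4! 4! 8! / 17! → 1/15315300
sum: t=0:+1/829440 t=1:−1/25920 t=2:+1/9216 t=3:−1/25920 t=4:+1/829440 = 7/207360
3j²(4 6 6; 0 0 0) = Δ·Π!·Σ² = 28/2431  (sign +1)
sum: t=4:+1/5806080 = 1/5806080
3j²(4 6 6; -1 6 -5) = Δ·Π!·Σ² = 165/6188  (sign -1)
combine: 4πI² = 1521·28/2431·165/6188 = 135/289
take √, sign -1: I = -0.19280266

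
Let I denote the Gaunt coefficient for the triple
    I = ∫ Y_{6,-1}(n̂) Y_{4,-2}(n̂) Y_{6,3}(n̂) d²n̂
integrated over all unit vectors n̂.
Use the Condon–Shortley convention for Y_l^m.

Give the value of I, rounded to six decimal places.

0.036205

Rules hold: Σm=0, L=16 even, 2≤6≤10.
N = 13·9·13 = 1521
Δ = 4!·8!·4!/17! = 1/15315300
Racah Σ t=0..4: t=0:+1/829440 t=1:−1/25920 t=2:+1/9216 t=3:−1/25920 t=4:+1/829440 = 7/207360
⇒ 3j(6 4 6; 0 0 0)² = 28/2431, sgn +1
Racah Σ t=0..2: t=0:+1/483840 t=1:−1/51840 t=2:+1/69120 = -1/362880
⇒ 3j(6 4 6; -1 -2 3)² = 16/17017, sgn +1
4πI² = N·(3j₀)²·(3jₘ)² = 576/34969
I = +1·√(0.0164717/4π) = 0.03620468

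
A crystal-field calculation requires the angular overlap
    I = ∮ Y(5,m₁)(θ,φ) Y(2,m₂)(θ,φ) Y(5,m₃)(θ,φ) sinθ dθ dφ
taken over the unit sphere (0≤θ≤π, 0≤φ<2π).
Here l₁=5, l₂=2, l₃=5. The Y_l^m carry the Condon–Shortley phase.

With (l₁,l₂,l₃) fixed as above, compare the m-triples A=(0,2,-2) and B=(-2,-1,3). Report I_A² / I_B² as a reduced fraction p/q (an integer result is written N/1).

l's match ⇒ only the (l;m) 3-j factors differ between A and B.
A: triangle coeff Δ(5,2,5) = 1/38610; Σ_t [2,2]: t=2:+1/2880 = 1/2880; (3j)²=14/429 [(5 2 5; 0 2 -2)], sign=-1
B: triangle coeff Δ(5,2,5) = 1/38610; Σ_t [0,1]: t=0:+1/10080 t=1:−1/2880 = -1/4032; (3j)²=10/429 [(5 2 5; -2 -1 3)], sign=-1
I_A²/I_B² = (14/429)/(10/429) = 7/5

7/5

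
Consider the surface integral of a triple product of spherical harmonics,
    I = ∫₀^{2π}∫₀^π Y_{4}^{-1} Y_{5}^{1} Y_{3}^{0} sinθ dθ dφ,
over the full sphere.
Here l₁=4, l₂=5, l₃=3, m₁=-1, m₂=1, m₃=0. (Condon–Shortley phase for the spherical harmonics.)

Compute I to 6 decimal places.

-0.115089

Checks pass: Σm=0; 12 even; l₃=3∈[1,9].
(2·4+1)(2·5+1)(2·3+1) = 693
Δ: 6! 2! 4! / 13! → 1/180180
sum: t=2:+1/576 t=3:−1/144 t=4:+1/576 = -1/288
3j²(4 5 3; 0 0 0) = Δ·Π!·Σ² = 20/1001  (sign +1)
sum: t=3:−1/432 t=4:+1/192 t=5:−1/1440 = 19/8640
3j²(4 5 3; -1 1 0) = Δ·Π!·Σ² = 361/30030  (sign -1)
combine: 4πI² = 693·20/1001·361/30030 = 2166/13013
take √, sign -1: I = -0.11508947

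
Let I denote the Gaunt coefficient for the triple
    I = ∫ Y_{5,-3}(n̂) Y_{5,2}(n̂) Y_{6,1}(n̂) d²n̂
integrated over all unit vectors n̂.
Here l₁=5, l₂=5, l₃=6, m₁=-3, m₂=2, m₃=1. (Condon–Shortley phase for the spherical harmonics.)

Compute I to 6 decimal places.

0.016235

Checks pass: Σm=0; 16 even; l₃=6∈[0,10].
(2·5+1)(2·5+1)(2·6+1) = 1573
Δ: 4! 6! 6! / 17! → 1/28588560
sum: t=0:+1/345600 t=1:−1/13824 t=2:+1/5184 t=3:−1/13824 t=4:+1/345600 = 7/129600
3j²(5 5 6; 0 0 0) = Δ·Π!·Σ² = 80/7293  (sign +1)
sum: t=2:+1/345600 t=3:−1/34560 t=4:+1/41472 = -1/518400
3j²(5 5 6; -3 2 1) = Δ·Π!·Σ² = 7/36465  (sign +1)
combine: 4πI² = 1573·80/7293·7/36465 = 112/33813
take √, sign +1: I = 0.01623537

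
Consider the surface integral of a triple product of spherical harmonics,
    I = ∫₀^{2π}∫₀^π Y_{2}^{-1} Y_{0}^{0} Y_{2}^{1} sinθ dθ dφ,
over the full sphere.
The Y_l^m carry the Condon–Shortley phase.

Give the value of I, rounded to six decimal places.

-0.282095

m-sum 0 ✓  L=4 even ✓  2≤2≤2 ✓
Π(2lᵢ+1) = 5×1×5 = 25
triangle coeff Δ(2,0,2) = 1/5
Σ_t [0,0]: t=0:+1/4 = 1/4
(3j)²=1/5 [(2 0 2; 0 0 0)], sign=+1
Σ_t [0,0]: t=0:+1/6 = 1/6
(3j)²=1/5 [(2 0 2; -1 0 1)], sign=-1
⇒ 4πI² = 1/1
I = (-1)√(1/1/(4π)) = -0.28209479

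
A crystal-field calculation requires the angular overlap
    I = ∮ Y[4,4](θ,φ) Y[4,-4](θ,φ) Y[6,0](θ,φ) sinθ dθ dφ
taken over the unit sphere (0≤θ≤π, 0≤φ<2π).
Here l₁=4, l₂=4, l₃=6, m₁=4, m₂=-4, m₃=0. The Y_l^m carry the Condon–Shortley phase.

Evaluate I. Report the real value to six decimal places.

Rules hold: Σm=0, L=14 even, 0≤6≤8.
N = 9·9·13 = 1053
Δ = 2!·6!·6!/15! = 1/1261260
Racah Σ t=0..2: t=0:+1/4608 t=1:−1/1296 t=2:+1/4608 = -7/20736
⇒ 3j(4 4 6; 0 0 0)² = 20/1287, sgn -1
Racah Σ t=0..0: t=0:+1/1036800 = 1/1036800
⇒ 3j(4 4 6; 4 -4 0)² = 4/6435, sgn +1
4πI² = N·(3j₀)²·(3jₘ)² = 16/1573
I = -1·√(0.0101716/4π) = -0.02845055

-0.028451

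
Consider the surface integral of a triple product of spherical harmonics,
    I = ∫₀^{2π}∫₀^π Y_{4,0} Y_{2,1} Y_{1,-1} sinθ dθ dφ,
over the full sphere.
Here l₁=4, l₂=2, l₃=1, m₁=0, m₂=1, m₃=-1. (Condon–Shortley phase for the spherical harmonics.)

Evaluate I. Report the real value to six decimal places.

l₃=1 ∉ [2,6] — triangle fails ⇒ I = 0

0.000000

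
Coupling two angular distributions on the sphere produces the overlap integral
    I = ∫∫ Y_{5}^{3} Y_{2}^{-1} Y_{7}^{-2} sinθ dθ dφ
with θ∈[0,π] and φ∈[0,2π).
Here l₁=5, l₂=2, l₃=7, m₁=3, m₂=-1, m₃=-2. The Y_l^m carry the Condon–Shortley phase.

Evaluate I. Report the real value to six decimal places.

0.107507

Rules hold: Σm=0, L=14 even, 3≤7≤7.
N = 11·5·15 = 825
Δ = 0!·10!·4!/15! = 1/15015
Racah Σ t=0..0: t=0:+1/57600 = 1/57600
⇒ 3j(5 2 7; 0 0 0)² = 21/715, sgn -1
Racah Σ t=0..0: t=0:+1/483840 = 1/483840
⇒ 3j(5 2 7; 3 -1 -2)² = 6/1001, sgn -1
4πI² = N·(3j₀)²·(3jₘ)² = 270/1859
I = +1·√(0.145239/4π) = 0.10750713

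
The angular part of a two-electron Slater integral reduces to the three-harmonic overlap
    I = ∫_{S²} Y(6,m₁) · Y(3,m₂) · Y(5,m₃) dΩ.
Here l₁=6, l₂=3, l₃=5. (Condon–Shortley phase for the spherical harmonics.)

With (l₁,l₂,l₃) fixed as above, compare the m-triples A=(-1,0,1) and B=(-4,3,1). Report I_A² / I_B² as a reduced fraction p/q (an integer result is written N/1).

5/12

l's match ⇒ only the (l;m) 3-j factors differ between A and B.
A: triangle coeff Δ(6,3,5) = 1/675675; Σ_t [1,3]: t=1:−1/17280 t=2:+1/2880 t=3:−1/6912 = 1/6912; (3j)²=5/429 [(6 3 5; -1 0 1)], sign=+1
B: triangle coeff Δ(6,3,5) = 1/675675; Σ_t [4,4]: t=4:+1/69120 = 1/69120; (3j)²=4/143 [(6 3 5; -4 3 1)], sign=+1
I_A²/I_B² = (5/429)/(4/143) = 5/12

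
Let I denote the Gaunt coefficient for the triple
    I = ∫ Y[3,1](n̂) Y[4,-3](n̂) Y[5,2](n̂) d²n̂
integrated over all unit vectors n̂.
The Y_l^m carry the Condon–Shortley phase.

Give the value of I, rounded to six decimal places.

-0.171363

Rules hold: Σm=0, L=12 even, 1≤5≤7.
N = 7·9·11 = 693
Δ = 2!·4!·6!/13! = 1/180180
Racah Σ t=0..2: t=0:+1/576 t=1:−1/144 t=2:+1/576 = -1/288
⇒ 3j(3 4 5; 0 0 0)² = 20/1001, sgn +1
Racah Σ t=0..1: t=0:+1/960 t=1:−1/4320 = 7/8640
⇒ 3j(3 4 5; 1 -3 2)² = 343/12870, sgn -1
4πI² = N·(3j₀)²·(3jₘ)² = 686/1859
I = -1·√(0.369016/4π) = -0.17136315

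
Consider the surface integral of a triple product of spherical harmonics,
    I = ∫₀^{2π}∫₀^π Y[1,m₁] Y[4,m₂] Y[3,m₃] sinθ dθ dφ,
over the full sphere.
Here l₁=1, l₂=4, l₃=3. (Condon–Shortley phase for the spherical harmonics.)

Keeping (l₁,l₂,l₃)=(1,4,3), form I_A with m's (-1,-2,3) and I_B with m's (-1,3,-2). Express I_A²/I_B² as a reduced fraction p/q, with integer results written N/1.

1/21

Same 1,4,3: normalisation and zero-m 3j drop out of the ratio.
A: Δ: 2! 0! 6! / 9! → 1/252; sum: t=2:+1/1440 = 1/1440; 3j²(1 4 3; -1 -2 3) = Δ·Π!·Σ² = 1/252  (sign +1)
B: Δ: 2! 0! 6! / 9! → 1/252; sum: t=2:+1/240 = 1/240; 3j²(1 4 3; -1 3 -2) = Δ·Π!·Σ² = 1/12  (sign -1)
I_A²/I_B² = (1/252)/(1/12) = 1/21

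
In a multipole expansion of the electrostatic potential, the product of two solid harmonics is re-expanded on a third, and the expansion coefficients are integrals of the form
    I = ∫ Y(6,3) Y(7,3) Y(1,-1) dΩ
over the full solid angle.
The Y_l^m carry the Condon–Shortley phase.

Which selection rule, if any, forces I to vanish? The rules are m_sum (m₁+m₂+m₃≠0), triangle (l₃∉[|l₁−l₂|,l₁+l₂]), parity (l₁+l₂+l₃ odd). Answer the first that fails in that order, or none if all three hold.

Σmᵢ = 5  ✗
l₃∈[|l₁−l₂|,l₁+l₂]=[1,13], have l₃=1
Σlᵢ = 14 ⇒ even

m_sum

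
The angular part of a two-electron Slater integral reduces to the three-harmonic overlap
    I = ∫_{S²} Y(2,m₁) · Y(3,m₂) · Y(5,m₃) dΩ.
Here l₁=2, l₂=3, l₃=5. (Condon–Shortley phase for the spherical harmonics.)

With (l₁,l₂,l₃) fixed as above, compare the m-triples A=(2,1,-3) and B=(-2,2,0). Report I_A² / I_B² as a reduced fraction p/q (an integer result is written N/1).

Same 2,3,5: normalisation and zero-m 3j drop out of the ratio.
A: Δ: 0! 4! 6! / 11! → 1/2310; sum: t=0:+1/1152 = 1/1152; 3j²(2 3 5; 2 1 -3) = Δ·Π!·Σ² = 1/33  (sign +1)
B: Δ: 0! 4! 6! / 11! → 1/2310; sum: t=0:+1/2880 = 1/2880; 3j²(2 3 5; -2 2 0) = Δ·Π!·Σ² = 1/462  (sign -1)
I_A²/I_B² = (1/33)/(1/462) = 14/1

14/1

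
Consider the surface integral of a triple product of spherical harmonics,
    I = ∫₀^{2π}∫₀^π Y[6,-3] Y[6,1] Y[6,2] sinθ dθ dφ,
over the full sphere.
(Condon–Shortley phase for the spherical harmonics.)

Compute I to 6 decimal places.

-0.055657

Rules hold: Σm=0, L=18 even, 0≤6≤12.
N = 13·13·13 = 2197
Δ = 6!·6!·6!/19! = 1/325909584
Racah Σ t=0..6: t=0:+1/373248000 t=1:−1/1728000 t=2:+1/110592 t=3:−1/46656 t=4:+1/110592 t=5:−1/1728000 t=6:+1/373248000 = -7/1555200
⇒ 3j(6 6 6; 0 0 0)² = 400/46189, sgn -1
Racah Σ t=3..6: t=3:−1/1244160 t=4:+1/207360 t=5:−1/276480 t=6:+1/3110400 = 1/1382400
⇒ 3j(6 6 6; -3 1 2)² = 189/92378, sgn +1
4πI² = N·(3j₀)²·(3jₘ)² = 491400/12623809
I = -1·√(0.0389264/4π) = -0.05565670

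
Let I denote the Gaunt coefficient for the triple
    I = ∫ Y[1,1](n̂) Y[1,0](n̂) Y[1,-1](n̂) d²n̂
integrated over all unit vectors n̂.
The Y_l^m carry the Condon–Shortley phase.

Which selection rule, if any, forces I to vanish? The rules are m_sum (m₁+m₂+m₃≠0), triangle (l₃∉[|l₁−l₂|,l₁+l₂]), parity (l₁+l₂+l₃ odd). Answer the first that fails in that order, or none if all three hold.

parity

m₁+m₂+m₃ = 1 + 0 − 1 = 0  ✓
triangle: |1−1|=0 ≤ l₃=1 ≤ 1+1=2  ✓
parity: l₁+l₂+l₃ = 3 is odd  ✗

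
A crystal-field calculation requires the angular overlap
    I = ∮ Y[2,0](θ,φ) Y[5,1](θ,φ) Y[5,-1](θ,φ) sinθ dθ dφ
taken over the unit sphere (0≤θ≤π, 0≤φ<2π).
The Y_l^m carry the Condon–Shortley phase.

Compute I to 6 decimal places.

Checks pass: Σm=0; 12 even; l₃=5∈[3,7].
(2·2+1)(2·5+1)(2·5+1) = 605
Δ: 2! 2! 8! / 13! → 1/38610
sum: t=0:+1/2880 t=1:−1/576 t=2:+1/2880 = -1/960
3j²(2 5 5; 0 0 0) = Δ·Π!·Σ² = 10/429  (sign +1)
sum: t=0:+1/5760 t=1:−1/720 t=2:+1/2304 = -1/1280
3j²(2 5 5; 0 1 -1) = Δ·Π!·Σ² = 27/1430  (sign -1)
combine: 4πI² = 605·10/429·27/1430 = 45/169
take √, sign -1: I = -0.14556534

-0.145565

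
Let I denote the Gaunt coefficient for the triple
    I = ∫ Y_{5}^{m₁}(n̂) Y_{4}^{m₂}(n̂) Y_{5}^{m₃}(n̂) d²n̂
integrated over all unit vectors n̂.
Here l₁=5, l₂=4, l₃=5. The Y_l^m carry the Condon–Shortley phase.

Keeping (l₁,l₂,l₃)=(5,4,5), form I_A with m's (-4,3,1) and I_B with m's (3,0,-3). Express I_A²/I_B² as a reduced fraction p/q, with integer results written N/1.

Same 5,4,5: normalisation and zero-m 3j drop out of the ratio.
A: Δ: 4! 6! 4! / 15! → 1/3153150; sum: t=3:−1/103680 t=4:+1/17280 = 1/20736; 3j²(5 4 5; -4 3 1) = Δ·Π!·Σ² = 10/429  (sign +1)
B: Δ: 4! 6! 4! / 15! → 1/3153150; sum: t=0:+1/27648 t=1:−1/4320 t=2:+1/11520 = -1/9216; 3j²(5 4 5; 3 0 -3) = Δ·Π!·Σ² = 2/143  (sign -1)
I_A²/I_B² = (10/429)/(2/143) = 5/3

5/3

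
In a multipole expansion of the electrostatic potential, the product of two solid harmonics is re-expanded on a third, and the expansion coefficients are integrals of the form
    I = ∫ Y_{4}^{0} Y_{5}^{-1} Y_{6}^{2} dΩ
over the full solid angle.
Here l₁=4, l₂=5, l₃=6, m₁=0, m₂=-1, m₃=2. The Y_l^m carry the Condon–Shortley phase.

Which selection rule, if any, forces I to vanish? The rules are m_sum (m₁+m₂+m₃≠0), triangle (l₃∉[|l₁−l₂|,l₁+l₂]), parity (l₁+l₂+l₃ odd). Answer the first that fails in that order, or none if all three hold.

m₁+m₂+m₃ = 0 − 1 + 2 = 1  ✗
triangle: |4−5|=1 ≤ l₃=6 ≤ 4+5=9
parity: l₁+l₂+l₃ = 15 is odd

m_sum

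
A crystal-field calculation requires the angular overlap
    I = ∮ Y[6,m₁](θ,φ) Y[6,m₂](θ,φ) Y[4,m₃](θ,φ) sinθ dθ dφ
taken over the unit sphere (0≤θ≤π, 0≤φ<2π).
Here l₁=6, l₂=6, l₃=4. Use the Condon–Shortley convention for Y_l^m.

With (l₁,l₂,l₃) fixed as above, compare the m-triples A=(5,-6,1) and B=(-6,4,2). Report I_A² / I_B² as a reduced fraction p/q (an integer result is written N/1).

11/9

Same 6,6,4: normalisation and zero-m 3j drop out of the ratio.
A: Δ: 8! 4! 4! / 17! → 1/15315300; sum: t=0:+1/5806080 = 1/5806080; 3j²(6 6 4; 5 -6 1) = Δ·Π!·Σ² = 165/6188  (sign -1)
B: Δ: 8! 4! 4! / 17! → 1/15315300; sum: t=8:+1/3870720 = 1/3870720; 3j²(6 6 4; -6 4 2) = Δ·Π!·Σ² = 135/6188  (sign +1)
I_A²/I_B² = (165/6188)/(135/6188) = 11/9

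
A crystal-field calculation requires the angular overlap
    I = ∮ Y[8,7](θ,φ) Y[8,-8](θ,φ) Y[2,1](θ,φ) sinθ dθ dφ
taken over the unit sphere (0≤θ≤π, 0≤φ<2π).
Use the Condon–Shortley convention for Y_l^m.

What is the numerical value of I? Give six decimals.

0.162642

Rules hold: Σm=0, L=18 even, 0≤2≤16.
N = 17·17·5 = 1445
Δ = 14!·2!·2!/19! = 1/348840
Racah Σ t=6..8: t=6:+1/116121600 t=7:−1/25401600 t=8:+1/116121600 = -1/45158400
⇒ 3j(8 8 2; 0 0 0)² = 24/1615, sgn -1
Racah Σ t=0..0: t=0:+1/174356582400 = 1/174356582400
⇒ 3j(8 8 2; 7 -8 1)² = 5/323, sgn -1
4πI² = N·(3j₀)²·(3jₘ)² = 120/361
I = +1·√(0.33241/4π) = 0.16264177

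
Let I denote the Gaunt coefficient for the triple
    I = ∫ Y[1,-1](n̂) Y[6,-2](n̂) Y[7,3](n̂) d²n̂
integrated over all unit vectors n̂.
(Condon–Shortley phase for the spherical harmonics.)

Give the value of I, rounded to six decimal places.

Checks pass: Σm=0; 14 even; l₃=7∈[5,7].
(2·1+1)(2·6+1)(2·7+1) = 585
Δ: 0! 2! 12! / 15! → 1/1365
sum: t=0:+1/518400 = 1/518400
3j²(1 6 7; 0 0 0) = Δ·Π!·Σ² = 7/195  (sign -1)
sum: t=0:+1/1935360 = 1/1935360
3j²(1 6 7; -1 -2 3) = Δ·Π!·Σ² = 3/91  (sign +1)
combine: 4πI² = 585·7/195·3/91 = 9/13
take √, sign -1: I = -0.23471705

-0.234717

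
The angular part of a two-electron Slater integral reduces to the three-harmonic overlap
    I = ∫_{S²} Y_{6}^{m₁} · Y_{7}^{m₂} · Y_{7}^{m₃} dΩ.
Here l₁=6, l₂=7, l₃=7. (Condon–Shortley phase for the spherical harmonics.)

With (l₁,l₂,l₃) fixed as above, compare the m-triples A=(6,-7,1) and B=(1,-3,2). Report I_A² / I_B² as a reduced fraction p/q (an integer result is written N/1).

6292/25725

l's match ⇒ only the (l;m) 3-j factors differ between A and B.
A: triangle coeff Δ(6,7,7) = 1/2444321880; Σ_t [0,0]: t=0:+1/20901888000 = 1/20901888000; (3j)²=11/9690 [(6 7 7; 6 -7 1)], sign=+1
B: triangle coeff Δ(6,7,7) = 1/2444321880; Σ_t [0,4]: t=0:+1/49766400 t=1:−1/4147200 t=2:+1/2488320 t=3:−1/8709120 t=4:+1/232243200 = 7/99532800; (3j)²=1715/369512 [(6 7 7; 1 -3 2)], sign=-1
I_A²/I_B² = (11/9690)/(1715/369512) = 6292/25725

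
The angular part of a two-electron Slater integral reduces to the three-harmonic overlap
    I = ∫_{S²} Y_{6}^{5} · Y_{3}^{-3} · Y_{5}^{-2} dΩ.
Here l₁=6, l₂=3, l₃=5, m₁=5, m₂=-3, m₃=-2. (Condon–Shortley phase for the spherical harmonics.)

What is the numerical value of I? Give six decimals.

0.169016

Rules hold: Σm=0, L=14 even, 3≤5≤9.
N = 13·7·11 = 1001
Δ = 4!·8!·2!/15! = 1/675675
Racah Σ t=1..3: t=1:−1/8640 t=2:+1/2304 t=3:−1/8640 = 7/34560
⇒ 3j(6 3 5; 0 0 0)² = 7/429, sgn -1
Racah Σ t=0..0: t=0:+1/241920 = 1/241920
⇒ 3j(6 3 5; 5 -3 -2)² = 2/91, sgn -1
4πI² = N·(3j₀)²·(3jₘ)² = 14/39
I = +1·√(0.358974/4π) = 0.16901560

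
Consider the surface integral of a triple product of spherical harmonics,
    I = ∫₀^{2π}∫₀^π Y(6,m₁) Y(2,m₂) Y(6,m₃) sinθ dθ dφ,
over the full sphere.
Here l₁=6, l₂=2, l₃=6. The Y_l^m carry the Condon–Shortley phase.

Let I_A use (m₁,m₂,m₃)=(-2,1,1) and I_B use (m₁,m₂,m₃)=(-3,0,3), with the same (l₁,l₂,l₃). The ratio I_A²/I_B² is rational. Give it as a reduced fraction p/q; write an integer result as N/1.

l's match ⇒ only the (l;m) 3-j factors differ between A and B.
A: triangle coeff Δ(6,2,6) = 1/90090; Σ_t [1,2]: t=1:−1/60480 t=2:+1/34560 = 1/80640; (3j)²=6/1001 [(6 2 6; -2 1 1)], sign=-1
B: triangle coeff Δ(6,2,6) = 1/90090; Σ_t [0,2]: t=0:+1/1451520 t=1:−1/80640 t=2:+1/120960 = -1/290304; (3j)²=5/2002 [(6 2 6; -3 0 3)], sign=+1
I_A²/I_B² = (6/1001)/(5/2002) = 12/5

12/5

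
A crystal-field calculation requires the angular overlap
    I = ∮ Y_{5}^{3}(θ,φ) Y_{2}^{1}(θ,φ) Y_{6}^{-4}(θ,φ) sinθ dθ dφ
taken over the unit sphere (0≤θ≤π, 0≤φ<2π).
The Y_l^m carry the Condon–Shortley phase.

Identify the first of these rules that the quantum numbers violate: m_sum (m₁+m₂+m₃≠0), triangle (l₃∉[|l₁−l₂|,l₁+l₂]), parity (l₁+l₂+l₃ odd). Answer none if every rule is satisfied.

parity

azimuthal sum: 3 + 1 − 4 = 0  ✓
3 ≤ 6 ≤ 7 (triangle on l)  ✓
L = 5 + 2 + 6 = 13 (odd)  ✗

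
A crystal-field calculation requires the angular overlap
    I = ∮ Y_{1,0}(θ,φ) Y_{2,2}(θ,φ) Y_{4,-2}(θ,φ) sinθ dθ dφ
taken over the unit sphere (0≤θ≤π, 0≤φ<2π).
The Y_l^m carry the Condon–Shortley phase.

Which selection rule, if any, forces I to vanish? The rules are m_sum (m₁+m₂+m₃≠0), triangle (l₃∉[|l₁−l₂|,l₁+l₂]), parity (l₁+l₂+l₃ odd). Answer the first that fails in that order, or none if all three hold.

m₁+m₂+m₃ = 0 + 2 − 2 = 0  ✓
triangle: |1−2|=1 ≤ l₃=4 ≤ 1+2=3  ✗
parity: l₁+l₂+l₃ = 7 is odd

triangle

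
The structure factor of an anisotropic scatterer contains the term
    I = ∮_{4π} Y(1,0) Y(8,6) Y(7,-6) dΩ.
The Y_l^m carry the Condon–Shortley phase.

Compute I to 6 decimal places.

0.161907

Rules hold: Σm=0, L=16 even, 7≤7≤9.
N = 3·17·15 = 765
Δ = 2!·0!·14!/17! = 1/2040
Racah Σ t=1..1: t=1:−1/25401600 = -1/25401600
⇒ 3j(1 8 7; 0 0 0)² = 8/255, sgn +1
Racah Σ t=1..1: t=1:−1/6227020800 = -1/6227020800
⇒ 3j(1 8 7; 0 6 -6)² = 7/510, sgn +1
4πI² = N·(3j₀)²·(3jₘ)² = 28/85
I = +1·√(0.329412/4π) = 0.16190663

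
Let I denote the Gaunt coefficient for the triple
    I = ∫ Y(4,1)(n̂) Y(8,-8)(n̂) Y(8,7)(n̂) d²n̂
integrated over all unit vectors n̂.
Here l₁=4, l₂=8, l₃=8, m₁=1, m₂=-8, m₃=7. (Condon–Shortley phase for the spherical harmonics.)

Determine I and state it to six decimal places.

Rules hold: Σm=0, L=20 even, 4≤8≤12.
N = 9·17·17 = 2601
Δ = 4!·4!·12!/21! = 1/185175900
Racah Σ t=0..4: t=0:+1/557383680 t=1:−1/21772800 t=2:+1/8294400 t=3:−1/21772800 t=4:+1/557383680 = 1/30965760
⇒ 3j(4 8 8; 0 0 0)² = 36/4199, sgn +1
Racah Σ t=0..0: t=0:+1/68976230400 = 1/68976230400
⇒ 3j(4 8 8; 1 -8 7)² = 65/2907, sgn -1
4πI² = N·(3j₀)²·(3jₘ)² = 180/361
I = -1·√(0.498615/4π) = -0.19919467

-0.199195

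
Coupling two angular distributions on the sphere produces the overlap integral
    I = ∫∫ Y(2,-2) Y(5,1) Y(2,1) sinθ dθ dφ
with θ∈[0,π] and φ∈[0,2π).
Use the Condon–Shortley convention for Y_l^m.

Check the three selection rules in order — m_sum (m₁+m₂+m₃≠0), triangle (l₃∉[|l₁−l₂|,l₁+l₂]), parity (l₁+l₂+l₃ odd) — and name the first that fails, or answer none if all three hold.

triangle

azimuthal sum: -2 + 1 + 1 = 0  ✓
3 ≤ 2 ≤ 7 (triangle on l)  ✗
L = 2 + 5 + 2 = 9 (odd)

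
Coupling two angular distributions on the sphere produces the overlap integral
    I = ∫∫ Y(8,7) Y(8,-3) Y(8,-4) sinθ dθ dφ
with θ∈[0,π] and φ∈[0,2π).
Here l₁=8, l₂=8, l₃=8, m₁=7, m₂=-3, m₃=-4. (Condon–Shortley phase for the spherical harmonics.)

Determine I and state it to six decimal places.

-0.041979

Checks pass: Σm=0; 24 even; l₃=8∈[0,16].
(2·8+1)(2·8+1)(2·8+1) = 4913
Δ: 8! 8! 8! / 25! → 1/236637794250
sum: t=0:+1/65548320768000 t=1:−1/128024064000 t=2:+1/2985984000 t=3:−1/373248000 t=4:+1/191102976 t=5:−1/373248000 t=6:+1/2985984000 t=7:−1/128024064000 t=8:+1/65548320768000 = 11/20808990720
3j²(8 8 8; 0 0 0) = Δ·Π!·Σ² = 490/96577  (sign +1)
sum: t=0:+1/146313216000 t=1:−1/117050572800 = -1/585252864000
3j²(8 8 8; 7 -3 -4) = Δ·Π!·Σ² = 33/37145  (sign -1)
combine: 4πI² = 4913·490/96577·33/37145 = 54978/2482597
take √, sign -1: I = -0.04197942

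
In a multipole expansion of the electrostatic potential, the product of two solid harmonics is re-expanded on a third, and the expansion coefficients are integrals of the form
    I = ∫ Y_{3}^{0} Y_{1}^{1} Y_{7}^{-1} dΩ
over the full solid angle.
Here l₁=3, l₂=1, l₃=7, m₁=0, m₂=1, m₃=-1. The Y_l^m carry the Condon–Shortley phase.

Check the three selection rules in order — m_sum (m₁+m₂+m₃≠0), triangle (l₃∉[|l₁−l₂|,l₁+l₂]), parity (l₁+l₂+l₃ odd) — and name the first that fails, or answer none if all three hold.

Σmᵢ = 0  ✓
l₃∈[|l₁−l₂|,l₁+l₂]=[2,4], have l₃=7  ✗
Σlᵢ = 11 ⇒ odd

triangle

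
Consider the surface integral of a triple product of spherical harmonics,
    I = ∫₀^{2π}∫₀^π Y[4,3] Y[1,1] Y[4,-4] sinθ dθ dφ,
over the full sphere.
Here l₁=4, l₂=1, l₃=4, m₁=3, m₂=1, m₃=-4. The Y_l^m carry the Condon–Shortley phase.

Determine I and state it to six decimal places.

l₁+l₂+l₃=9 is odd: 3j(l;000)=0 ⇒ I=0

0.000000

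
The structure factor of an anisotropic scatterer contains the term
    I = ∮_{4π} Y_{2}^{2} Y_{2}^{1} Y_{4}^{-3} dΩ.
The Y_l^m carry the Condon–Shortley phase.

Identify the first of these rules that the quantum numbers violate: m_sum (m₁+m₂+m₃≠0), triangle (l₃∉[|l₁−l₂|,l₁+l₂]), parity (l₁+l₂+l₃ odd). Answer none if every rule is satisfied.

azimuthal sum: 2 + 1 − 3 = 0  ✓
0 ≤ 4 ≤ 4 (triangle on l)  ✓
L = 2 + 2 + 4 = 8 (even)  ✓

none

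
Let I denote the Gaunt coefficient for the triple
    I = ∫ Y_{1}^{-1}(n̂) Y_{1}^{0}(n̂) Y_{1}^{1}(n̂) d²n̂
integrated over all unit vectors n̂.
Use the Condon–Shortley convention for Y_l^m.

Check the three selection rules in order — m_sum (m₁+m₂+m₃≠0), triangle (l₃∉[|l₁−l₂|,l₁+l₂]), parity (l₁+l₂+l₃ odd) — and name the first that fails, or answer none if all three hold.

azimuthal sum: -1 + 0 + 1 = 0  ✓
0 ≤ 1 ≤ 2 (triangle on l)  ✓
L = 1 + 1 + 1 = 3 (odd)  ✗

parity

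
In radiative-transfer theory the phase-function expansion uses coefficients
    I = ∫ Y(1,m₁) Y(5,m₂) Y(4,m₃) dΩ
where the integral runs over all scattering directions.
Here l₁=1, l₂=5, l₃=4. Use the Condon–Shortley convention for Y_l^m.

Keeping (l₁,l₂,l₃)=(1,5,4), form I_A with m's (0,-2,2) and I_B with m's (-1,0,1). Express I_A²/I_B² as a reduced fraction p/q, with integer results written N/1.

Same 1,5,4: normalisation and zero-m 3j drop out of the ratio.
A: Δ: 2! 0! 8! / 11! → 1/495; sum: t=1:−1/1440 = -1/1440; 3j²(1 5 4; 0 -2 2) = Δ·Π!·Σ² = 7/165  (sign -1)
B: Δ: 2! 0! 8! / 11! → 1/495; sum: t=2:+1/1440 = 1/1440; 3j²(1 5 4; -1 0 1) = Δ·Π!·Σ² = 2/99  (sign -1)
I_A²/I_B² = (7/165)/(2/99) = 21/10

21/10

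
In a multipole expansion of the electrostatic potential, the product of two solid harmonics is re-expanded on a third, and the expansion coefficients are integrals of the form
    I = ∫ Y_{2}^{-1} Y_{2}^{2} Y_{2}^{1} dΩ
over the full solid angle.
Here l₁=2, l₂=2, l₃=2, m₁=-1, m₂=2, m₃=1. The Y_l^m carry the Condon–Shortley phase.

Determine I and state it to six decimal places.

0.000000

-1 + 2 + 1 = 2 ≠ 0: azimuthal integral kills it; I = 0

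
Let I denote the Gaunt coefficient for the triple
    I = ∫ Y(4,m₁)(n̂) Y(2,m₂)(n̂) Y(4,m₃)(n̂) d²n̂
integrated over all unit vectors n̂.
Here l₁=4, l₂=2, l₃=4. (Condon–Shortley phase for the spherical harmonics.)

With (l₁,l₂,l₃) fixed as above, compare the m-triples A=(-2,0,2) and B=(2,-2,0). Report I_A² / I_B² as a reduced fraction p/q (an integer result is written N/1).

l's match ⇒ only the (l;m) 3-j factors differ between A and B.
A: triangle coeff Δ(4,2,4) = 1/13860; Σ_t [0,2]: t=0:+1/2880 t=1:−1/120 t=2:+1/192 = -1/360; (3j)²=16/3465 [(4 2 4; -2 0 2)], sign=-1
B: triangle coeff Δ(4,2,4) = 1/13860; Σ_t [0,0]: t=0:+1/192 = 1/192; (3j)²=3/77 [(4 2 4; 2 -2 0)], sign=+1
I_A²/I_B² = (16/3465)/(3/77) = 16/135

16/135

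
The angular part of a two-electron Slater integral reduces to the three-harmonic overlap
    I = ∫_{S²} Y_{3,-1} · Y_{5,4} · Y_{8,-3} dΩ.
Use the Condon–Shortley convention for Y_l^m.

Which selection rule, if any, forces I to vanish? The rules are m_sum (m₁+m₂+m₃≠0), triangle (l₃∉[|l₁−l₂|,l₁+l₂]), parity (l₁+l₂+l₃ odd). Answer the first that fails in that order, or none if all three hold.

none

m₁+m₂+m₃ = -1 + 4 − 3 = 0  ✓
triangle: |3−5|=2 ≤ l₃=8 ≤ 3+5=8  ✓
parity: l₁+l₂+l₃ = 16 is even  ✓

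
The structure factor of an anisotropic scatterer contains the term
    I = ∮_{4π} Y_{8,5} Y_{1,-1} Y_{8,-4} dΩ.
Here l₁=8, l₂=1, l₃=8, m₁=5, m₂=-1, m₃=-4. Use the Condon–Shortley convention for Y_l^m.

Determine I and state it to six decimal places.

0.000000

L=17 odd ⇒ parity kills the (l;000) factor ⇒ I = 0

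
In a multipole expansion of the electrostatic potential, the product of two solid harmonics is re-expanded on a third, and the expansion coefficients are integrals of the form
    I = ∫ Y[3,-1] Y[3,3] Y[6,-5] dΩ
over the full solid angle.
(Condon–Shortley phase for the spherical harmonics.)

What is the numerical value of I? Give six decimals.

m-sum = -1 + 3 − 5 = -3 ≠ 0 ⇒ I = 0

0.000000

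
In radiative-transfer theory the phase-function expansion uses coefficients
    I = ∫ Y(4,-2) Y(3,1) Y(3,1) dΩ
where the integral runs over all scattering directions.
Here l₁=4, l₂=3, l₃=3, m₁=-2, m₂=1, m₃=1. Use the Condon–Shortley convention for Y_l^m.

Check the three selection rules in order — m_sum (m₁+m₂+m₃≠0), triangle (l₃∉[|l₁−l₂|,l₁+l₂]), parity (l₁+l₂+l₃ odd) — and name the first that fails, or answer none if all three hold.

m₁+m₂+m₃ = -2 + 1 + 1 = 0  ✓
triangle: |4−3|=1 ≤ l₃=3 ≤ 4+3=7  ✓
parity: l₁+l₂+l₃ = 10 is even  ✓

none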